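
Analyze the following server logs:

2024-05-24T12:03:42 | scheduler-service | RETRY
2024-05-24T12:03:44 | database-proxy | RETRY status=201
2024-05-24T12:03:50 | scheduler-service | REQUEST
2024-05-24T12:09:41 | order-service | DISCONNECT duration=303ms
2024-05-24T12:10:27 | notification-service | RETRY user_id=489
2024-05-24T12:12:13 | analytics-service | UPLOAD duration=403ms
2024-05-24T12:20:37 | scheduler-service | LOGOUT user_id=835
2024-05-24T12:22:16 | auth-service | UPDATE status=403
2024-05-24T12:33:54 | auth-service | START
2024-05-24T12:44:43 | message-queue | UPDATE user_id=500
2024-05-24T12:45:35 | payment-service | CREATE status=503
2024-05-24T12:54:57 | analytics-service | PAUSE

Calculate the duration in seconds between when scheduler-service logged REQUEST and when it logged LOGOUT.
1007

To find the time between events:

1. Locate the first REQUEST event for scheduler-service: 2024-05-24T12:03:50
2. Locate the first LOGOUT event for scheduler-service: 2024-05-24T12:20:37
3. Calculate the difference: 2024-05-24T12:20:37 - 2024-05-24T12:03:50 = 1007 seconds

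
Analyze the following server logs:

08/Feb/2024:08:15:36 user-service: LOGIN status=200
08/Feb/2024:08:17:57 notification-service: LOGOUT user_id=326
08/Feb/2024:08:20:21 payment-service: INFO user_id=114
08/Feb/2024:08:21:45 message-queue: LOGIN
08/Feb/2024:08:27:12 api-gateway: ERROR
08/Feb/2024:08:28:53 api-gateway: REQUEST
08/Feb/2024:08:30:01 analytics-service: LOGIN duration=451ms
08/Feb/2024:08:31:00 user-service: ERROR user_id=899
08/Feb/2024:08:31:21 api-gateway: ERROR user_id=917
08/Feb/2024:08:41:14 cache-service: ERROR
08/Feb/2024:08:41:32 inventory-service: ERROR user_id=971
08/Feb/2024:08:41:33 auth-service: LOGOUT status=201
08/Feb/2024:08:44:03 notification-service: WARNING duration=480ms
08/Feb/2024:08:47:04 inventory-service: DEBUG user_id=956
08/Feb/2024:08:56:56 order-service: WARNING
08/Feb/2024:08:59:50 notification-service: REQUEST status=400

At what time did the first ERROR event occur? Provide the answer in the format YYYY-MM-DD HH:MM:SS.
2024-02-08 08:27:12

To find the first event:

1. Filter for all ERROR events
2. Sort by timestamp
3. Select the first one
4. Timestamp: 2024-02-08 08:27:12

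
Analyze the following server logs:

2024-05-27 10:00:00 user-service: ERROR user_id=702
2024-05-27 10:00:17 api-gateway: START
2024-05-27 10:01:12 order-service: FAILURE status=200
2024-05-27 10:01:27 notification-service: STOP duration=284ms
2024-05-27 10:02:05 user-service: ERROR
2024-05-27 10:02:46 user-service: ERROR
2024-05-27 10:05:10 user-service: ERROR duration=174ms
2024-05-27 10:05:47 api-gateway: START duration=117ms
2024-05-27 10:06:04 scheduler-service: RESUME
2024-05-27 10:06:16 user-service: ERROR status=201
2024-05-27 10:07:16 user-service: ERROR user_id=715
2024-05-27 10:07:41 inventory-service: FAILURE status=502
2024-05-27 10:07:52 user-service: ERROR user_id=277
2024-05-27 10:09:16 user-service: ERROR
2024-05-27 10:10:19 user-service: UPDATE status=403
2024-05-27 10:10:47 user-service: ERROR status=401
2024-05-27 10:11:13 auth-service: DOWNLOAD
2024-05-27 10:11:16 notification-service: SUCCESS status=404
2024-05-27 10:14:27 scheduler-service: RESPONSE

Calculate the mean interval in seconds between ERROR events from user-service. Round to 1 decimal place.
80.9

To calculate average interval:

1. Find all ERROR events for user-service in order
2. Calculate time gaps between consecutive events
3. Compute mean of gaps: 647 / 8 = 80.9 seconds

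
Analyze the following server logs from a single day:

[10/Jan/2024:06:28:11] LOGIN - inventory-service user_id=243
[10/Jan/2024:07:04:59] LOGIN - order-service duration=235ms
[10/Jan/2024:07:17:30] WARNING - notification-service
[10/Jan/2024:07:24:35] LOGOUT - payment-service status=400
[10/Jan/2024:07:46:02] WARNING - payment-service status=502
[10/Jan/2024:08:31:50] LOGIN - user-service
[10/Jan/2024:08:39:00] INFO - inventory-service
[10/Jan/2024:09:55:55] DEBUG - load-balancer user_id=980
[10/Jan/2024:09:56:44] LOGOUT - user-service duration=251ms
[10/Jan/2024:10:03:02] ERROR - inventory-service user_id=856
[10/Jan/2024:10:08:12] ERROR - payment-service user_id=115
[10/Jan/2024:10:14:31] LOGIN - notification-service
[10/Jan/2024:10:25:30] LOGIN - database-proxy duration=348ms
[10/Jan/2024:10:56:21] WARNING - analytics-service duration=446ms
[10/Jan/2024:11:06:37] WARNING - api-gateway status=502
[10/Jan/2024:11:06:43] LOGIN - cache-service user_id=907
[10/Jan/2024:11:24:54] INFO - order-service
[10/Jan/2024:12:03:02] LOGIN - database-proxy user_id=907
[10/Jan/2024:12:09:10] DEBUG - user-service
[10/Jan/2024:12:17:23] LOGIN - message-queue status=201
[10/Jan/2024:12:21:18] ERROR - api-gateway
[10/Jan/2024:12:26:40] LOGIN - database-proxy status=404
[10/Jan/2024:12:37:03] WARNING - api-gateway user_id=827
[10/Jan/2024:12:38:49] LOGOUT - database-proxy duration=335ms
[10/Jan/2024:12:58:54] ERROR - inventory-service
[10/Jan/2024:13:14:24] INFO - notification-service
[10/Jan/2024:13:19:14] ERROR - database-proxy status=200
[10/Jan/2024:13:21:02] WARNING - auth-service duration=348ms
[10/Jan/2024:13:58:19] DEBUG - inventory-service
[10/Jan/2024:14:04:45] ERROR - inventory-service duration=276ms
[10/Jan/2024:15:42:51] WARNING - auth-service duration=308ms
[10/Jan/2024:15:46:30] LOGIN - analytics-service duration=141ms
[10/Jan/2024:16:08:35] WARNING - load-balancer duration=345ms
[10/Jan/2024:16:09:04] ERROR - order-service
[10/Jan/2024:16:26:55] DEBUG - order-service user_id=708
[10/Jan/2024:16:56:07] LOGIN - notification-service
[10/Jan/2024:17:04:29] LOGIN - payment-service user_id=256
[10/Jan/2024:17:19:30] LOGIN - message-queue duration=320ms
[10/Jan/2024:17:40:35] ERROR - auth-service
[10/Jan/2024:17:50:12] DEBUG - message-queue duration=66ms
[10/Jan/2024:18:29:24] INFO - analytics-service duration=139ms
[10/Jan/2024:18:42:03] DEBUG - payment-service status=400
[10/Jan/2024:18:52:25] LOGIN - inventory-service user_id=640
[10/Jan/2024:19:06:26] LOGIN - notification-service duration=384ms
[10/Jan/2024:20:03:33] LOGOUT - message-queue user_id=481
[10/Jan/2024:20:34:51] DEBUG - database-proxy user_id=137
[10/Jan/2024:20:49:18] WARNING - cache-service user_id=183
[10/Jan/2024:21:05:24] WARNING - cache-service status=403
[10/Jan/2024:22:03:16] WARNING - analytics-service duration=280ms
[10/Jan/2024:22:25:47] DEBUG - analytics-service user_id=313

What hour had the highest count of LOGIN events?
12

To find the peak hour:

1. Group all LOGIN events by hour
2. Count events in each hour
3. Find hour with maximum count
4. Peak hour: 12 (with 3 events)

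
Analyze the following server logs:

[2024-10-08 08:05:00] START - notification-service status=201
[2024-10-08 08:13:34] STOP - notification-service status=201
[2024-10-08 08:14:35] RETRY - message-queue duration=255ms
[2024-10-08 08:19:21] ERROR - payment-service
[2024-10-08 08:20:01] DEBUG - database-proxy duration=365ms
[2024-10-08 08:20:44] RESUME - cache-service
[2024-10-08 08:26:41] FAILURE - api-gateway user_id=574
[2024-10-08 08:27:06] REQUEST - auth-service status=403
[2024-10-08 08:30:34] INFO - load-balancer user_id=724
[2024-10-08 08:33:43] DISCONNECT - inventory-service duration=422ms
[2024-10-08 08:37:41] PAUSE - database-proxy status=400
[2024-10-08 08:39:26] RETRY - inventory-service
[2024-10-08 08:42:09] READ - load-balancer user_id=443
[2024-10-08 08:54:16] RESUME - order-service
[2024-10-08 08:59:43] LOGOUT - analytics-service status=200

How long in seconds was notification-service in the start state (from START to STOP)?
514

To calculate state duration:

1. Find START event for notification-service: 2024-10-08 08:05:00
2. Find STOP event for notification-service: 2024-10-08 08:13:34
3. Calculate duration: 2024-10-08 08:13:34 - 2024-10-08 08:05:00 = 514 seconds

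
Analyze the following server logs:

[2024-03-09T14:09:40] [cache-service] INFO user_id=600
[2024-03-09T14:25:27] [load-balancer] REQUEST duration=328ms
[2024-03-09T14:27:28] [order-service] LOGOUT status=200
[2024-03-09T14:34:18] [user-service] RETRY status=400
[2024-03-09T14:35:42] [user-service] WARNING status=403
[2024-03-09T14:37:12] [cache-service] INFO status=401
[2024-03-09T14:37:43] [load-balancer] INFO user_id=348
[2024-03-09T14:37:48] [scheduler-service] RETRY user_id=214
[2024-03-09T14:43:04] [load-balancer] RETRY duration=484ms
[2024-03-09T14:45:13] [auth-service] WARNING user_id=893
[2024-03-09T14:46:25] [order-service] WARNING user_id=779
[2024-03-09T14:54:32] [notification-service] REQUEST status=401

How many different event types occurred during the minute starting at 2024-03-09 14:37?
2

To count unique event types:

1. Filter events in the minute starting at 2024-03-09 14:37
2. Extract event types from matching entries
3. Count unique types: 2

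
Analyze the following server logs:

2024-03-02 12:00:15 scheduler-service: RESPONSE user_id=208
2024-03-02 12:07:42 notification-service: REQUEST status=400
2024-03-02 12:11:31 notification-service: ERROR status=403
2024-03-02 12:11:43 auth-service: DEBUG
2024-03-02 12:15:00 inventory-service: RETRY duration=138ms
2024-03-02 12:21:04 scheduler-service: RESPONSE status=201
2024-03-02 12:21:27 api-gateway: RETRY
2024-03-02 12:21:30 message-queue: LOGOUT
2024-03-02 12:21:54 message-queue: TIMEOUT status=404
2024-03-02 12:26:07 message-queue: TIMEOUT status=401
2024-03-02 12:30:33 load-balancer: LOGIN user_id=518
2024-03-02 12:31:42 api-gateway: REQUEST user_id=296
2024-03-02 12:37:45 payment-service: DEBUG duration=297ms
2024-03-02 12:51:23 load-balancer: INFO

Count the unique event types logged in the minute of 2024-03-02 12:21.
4

To count unique event types:

1. Filter events in the minute starting at 2024-03-02 12:21
2. Extract event types from matching entries
3. Count unique types: 4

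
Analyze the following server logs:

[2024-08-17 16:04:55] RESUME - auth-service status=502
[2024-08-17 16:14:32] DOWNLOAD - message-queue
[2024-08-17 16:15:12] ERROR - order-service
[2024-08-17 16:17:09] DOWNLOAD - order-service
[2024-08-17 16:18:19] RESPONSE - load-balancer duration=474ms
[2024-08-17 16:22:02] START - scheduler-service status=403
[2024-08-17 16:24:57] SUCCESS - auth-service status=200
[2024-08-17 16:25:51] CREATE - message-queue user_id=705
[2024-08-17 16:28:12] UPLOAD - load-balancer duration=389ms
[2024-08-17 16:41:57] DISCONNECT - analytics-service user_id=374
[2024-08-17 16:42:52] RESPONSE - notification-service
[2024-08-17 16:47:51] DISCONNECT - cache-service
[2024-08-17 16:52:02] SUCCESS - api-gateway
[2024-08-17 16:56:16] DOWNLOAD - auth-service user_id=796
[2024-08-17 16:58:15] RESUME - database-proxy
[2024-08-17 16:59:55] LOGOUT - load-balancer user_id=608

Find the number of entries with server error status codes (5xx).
1

To find matching entries:

1. Pattern to match: server error status codes (5xx)
2. Scan each log entry for the pattern
3. Count matches: 1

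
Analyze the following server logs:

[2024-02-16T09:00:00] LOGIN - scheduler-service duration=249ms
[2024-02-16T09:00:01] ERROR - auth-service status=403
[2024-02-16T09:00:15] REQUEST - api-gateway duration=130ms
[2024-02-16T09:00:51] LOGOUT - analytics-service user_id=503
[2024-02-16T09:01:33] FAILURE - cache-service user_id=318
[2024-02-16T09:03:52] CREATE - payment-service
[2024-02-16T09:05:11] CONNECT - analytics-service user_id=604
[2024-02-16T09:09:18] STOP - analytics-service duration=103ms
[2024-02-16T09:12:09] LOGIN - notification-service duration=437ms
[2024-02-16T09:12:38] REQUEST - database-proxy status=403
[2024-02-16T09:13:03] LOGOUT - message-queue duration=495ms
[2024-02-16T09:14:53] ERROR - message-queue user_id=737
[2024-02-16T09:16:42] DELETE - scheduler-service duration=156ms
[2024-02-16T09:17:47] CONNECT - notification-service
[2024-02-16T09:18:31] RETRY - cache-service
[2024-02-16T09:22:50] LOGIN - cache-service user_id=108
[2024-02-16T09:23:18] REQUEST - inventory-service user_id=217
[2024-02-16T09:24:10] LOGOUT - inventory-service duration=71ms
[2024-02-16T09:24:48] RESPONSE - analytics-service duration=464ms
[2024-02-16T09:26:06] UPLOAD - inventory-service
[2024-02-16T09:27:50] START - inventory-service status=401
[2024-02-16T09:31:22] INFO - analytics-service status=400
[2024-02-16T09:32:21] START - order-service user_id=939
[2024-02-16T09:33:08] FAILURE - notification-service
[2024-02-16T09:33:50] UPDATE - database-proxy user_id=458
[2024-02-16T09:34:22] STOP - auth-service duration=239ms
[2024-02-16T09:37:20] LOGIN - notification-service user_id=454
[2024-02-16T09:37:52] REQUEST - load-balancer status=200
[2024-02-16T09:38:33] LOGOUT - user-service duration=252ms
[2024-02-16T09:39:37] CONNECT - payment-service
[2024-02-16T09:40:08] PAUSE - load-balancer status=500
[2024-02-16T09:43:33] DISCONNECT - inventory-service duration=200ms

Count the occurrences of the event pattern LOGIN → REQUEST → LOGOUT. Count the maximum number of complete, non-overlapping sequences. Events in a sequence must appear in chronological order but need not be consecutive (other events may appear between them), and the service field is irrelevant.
4

To count sequences:

1. Look for pattern: LOGIN → REQUEST → LOGOUT
2. Greedily scan the log in chronological order, matching each sequence element in turn (ignoring service)
3. Each time the full pattern completes, increment the count and restart matching from the next event
4. Complete non-overlapping sequences found: 4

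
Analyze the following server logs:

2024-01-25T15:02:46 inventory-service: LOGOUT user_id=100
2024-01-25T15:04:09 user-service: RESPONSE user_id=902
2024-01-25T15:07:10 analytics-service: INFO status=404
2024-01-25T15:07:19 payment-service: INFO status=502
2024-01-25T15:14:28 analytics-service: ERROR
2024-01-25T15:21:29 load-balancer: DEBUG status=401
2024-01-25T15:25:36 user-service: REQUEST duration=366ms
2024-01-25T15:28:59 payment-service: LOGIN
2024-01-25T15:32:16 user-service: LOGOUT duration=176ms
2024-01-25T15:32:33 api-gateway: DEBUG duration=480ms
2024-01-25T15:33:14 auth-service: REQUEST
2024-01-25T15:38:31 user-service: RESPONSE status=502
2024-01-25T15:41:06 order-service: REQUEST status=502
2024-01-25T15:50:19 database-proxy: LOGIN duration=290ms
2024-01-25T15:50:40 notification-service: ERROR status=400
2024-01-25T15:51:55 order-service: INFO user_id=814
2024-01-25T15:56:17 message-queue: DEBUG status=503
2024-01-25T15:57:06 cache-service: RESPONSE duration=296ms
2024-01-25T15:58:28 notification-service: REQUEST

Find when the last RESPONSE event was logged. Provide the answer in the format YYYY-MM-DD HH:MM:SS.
2024-01-25 15:57:06

To find the last event:

1. Filter for all RESPONSE events
2. Sort by timestamp
3. Select the last one
4. Timestamp: 2024-01-25 15:57:06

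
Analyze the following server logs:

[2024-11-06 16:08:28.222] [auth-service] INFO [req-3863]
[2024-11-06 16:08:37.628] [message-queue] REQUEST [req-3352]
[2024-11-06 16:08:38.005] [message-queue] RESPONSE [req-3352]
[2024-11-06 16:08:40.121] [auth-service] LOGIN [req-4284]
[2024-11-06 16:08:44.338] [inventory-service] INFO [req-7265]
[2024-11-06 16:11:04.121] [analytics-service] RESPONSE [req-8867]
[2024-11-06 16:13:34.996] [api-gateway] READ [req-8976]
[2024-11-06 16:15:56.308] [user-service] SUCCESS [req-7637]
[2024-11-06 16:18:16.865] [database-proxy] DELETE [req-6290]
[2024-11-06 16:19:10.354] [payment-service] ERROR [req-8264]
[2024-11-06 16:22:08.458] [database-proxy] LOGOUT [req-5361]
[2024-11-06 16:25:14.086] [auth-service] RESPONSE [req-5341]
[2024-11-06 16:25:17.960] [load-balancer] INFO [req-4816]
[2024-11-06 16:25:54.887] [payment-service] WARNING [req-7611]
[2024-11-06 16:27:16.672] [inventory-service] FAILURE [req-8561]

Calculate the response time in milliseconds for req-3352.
377

To calculate latency:

1. Find REQUEST with id req-3352: 2024-11-06 16:08:37.628
2. Find RESPONSE with id req-3352: 2024-11-06 16:08:38.005
3. Latency: 2024-11-06 16:08:38.005 - 2024-11-06 16:08:37.628 = 377ms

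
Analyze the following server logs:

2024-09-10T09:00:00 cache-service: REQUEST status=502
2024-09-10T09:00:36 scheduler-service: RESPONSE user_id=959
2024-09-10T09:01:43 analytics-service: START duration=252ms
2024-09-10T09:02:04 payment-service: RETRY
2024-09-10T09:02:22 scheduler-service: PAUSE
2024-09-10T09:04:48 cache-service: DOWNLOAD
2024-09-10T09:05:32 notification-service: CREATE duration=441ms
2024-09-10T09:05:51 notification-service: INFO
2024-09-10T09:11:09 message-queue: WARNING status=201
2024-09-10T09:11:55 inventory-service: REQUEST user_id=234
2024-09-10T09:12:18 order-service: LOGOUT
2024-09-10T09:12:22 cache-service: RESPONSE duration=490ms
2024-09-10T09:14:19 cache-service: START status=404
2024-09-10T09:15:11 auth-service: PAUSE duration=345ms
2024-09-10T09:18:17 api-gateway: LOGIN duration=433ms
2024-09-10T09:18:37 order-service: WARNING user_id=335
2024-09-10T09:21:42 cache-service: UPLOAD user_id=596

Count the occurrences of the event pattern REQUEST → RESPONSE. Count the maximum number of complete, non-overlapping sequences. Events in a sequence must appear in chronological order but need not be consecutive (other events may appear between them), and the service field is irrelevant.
2

To count sequences:

1. Look for pattern: REQUEST → RESPONSE
2. Greedily scan the log in chronological order, matching each sequence element in turn (ignoring service)
3. Each time the full pattern completes, increment the count and restart matching from the next event
4. Complete non-overlapping sequences found: 2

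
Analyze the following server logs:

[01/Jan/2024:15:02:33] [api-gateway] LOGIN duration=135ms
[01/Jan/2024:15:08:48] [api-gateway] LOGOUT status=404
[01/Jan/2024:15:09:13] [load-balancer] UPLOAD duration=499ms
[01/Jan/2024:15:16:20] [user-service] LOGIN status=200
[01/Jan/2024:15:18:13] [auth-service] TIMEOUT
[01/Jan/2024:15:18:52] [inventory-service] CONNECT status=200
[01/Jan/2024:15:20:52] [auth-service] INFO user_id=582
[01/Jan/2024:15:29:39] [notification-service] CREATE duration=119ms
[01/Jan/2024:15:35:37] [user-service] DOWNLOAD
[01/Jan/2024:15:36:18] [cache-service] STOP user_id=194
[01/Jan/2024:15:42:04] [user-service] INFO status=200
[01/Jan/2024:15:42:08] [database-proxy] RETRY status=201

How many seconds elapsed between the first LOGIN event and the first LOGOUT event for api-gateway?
375

To find the time between events:

1. Locate the first LOGIN event for api-gateway: 01/Jan/2024:15:02:33
2. Locate the first LOGOUT event for api-gateway: 01/Jan/2024:15:08:48
3. Calculate the difference: 01/Jan/2024:15:08:48 - 01/Jan/2024:15:02:33 = 375 seconds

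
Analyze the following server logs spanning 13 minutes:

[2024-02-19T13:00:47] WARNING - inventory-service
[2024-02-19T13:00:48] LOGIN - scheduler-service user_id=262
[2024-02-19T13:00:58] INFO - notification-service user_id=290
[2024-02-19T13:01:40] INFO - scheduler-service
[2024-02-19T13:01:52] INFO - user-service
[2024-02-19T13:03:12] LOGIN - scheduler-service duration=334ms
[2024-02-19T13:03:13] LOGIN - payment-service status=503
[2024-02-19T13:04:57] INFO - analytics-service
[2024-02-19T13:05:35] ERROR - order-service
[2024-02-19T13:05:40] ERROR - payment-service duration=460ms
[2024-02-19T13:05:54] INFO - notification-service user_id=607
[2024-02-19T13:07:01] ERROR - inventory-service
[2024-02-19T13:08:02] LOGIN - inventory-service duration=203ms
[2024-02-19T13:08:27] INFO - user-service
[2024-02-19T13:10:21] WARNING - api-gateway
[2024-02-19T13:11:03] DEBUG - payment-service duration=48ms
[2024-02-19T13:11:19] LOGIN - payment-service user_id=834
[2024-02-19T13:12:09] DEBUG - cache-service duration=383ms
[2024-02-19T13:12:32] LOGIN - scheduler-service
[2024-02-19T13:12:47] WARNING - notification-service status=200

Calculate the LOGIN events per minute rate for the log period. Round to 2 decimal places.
0.46

To calculate the rate:

1. Count total LOGIN events: 6
2. Total time period: 13 minutes
3. Rate = 6 / 13 = 0.46 events per minute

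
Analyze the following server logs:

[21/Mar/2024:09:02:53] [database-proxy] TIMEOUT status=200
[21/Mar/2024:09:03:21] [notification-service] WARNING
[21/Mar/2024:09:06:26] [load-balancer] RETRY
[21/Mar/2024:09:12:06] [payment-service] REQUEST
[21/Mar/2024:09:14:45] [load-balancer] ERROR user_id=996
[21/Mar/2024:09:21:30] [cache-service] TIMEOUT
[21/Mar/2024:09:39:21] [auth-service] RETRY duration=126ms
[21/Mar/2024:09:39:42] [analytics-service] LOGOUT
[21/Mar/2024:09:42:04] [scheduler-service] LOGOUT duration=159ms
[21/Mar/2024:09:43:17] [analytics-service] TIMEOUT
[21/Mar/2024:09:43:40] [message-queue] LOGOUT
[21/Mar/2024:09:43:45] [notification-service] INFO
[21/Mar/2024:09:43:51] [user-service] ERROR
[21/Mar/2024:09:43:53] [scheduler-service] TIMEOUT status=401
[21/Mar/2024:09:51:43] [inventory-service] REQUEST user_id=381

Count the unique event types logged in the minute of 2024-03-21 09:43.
4

To count unique event types:

1. Filter events in the minute starting at 2024-03-21 09:43
2. Extract event types from matching entries
3. Count unique types: 4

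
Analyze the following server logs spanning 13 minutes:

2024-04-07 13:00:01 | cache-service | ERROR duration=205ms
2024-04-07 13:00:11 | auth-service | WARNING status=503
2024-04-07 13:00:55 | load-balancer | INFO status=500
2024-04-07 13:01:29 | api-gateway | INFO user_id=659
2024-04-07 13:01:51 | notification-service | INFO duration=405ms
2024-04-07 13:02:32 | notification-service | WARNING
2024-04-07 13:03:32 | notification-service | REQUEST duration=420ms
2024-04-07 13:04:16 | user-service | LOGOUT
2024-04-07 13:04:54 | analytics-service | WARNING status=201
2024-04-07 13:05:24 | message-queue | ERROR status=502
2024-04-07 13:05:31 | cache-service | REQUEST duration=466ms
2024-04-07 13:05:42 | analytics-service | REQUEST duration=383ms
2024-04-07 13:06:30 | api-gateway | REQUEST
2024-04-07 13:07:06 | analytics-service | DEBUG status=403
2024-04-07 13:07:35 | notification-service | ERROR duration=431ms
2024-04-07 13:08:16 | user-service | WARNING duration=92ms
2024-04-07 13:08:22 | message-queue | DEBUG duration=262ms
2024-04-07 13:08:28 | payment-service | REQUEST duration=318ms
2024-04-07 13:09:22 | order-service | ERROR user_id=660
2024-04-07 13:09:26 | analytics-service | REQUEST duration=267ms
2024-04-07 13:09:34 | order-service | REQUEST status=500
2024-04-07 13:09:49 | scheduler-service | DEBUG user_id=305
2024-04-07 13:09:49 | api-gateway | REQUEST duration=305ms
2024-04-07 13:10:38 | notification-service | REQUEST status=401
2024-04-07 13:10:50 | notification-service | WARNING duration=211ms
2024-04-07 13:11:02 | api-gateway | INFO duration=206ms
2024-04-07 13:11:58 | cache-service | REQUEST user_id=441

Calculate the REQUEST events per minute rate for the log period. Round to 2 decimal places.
0.77

To calculate the rate:

1. Count total REQUEST events: 10
2. Total time period: 13 minutes
3. Rate = 10 / 13 = 0.77 events per minute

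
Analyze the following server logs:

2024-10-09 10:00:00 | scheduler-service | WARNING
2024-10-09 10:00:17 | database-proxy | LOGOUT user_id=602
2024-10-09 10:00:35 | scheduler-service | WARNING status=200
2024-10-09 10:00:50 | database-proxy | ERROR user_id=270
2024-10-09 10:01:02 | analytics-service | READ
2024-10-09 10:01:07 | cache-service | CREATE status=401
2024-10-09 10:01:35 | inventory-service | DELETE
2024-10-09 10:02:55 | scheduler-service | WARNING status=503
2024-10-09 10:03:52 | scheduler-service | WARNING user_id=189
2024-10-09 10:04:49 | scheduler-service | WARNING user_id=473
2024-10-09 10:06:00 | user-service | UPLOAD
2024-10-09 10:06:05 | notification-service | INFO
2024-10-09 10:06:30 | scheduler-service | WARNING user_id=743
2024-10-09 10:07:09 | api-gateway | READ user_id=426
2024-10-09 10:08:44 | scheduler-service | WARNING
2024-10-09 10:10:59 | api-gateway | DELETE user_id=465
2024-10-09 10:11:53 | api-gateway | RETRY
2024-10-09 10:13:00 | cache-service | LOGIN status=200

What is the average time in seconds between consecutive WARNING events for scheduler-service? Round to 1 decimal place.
87.3

To calculate average interval:

1. Find all WARNING events for scheduler-service in order
2. Calculate time gaps between consecutive events
3. Compute mean of gaps: 524 / 6 = 87.3 seconds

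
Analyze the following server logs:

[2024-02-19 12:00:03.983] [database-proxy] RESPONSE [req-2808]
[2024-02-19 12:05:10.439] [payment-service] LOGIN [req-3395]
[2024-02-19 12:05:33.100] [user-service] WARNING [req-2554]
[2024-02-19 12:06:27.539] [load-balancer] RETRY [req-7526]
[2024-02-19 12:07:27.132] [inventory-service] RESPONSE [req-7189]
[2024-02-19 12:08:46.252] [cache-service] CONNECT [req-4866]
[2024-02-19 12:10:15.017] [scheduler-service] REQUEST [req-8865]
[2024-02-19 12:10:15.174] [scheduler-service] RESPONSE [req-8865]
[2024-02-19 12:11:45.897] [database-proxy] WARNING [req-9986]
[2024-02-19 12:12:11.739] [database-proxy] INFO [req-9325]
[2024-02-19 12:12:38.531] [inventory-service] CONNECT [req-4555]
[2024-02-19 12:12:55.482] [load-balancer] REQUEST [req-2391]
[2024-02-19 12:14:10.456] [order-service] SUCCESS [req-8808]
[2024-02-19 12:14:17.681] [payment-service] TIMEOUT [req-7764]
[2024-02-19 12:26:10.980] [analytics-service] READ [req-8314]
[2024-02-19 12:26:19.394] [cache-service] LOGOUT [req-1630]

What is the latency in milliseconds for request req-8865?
157

To calculate latency:

1. Find REQUEST with id req-8865: 2024-02-19 12:10:15.017
2. Find RESPONSE with id req-8865: 2024-02-19 12:10:15.174
3. Latency: 2024-02-19 12:10:15.174 - 2024-02-19 12:10:15.017 = 157ms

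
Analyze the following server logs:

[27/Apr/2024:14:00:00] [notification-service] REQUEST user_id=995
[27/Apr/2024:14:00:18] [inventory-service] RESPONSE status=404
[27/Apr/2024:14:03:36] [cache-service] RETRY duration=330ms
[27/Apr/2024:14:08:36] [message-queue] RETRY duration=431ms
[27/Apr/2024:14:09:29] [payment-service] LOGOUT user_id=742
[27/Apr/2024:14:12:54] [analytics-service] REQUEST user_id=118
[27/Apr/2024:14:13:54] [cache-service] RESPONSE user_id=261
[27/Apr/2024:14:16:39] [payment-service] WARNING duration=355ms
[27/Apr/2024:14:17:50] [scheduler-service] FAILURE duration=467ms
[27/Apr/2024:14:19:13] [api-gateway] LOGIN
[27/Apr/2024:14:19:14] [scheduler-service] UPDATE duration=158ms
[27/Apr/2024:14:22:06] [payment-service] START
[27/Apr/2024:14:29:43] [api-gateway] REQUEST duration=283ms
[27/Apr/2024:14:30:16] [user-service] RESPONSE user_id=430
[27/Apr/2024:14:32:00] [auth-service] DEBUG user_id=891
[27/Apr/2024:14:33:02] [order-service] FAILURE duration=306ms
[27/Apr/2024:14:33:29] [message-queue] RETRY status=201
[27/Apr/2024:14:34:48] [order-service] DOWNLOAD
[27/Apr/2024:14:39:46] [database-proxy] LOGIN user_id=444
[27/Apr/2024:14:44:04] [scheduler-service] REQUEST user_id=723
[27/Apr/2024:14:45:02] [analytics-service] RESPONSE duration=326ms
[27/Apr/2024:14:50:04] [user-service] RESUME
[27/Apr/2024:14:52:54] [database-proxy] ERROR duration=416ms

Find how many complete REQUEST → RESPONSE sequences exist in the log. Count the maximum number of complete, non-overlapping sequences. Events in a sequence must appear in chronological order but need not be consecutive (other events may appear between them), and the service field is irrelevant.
4

To count sequences:

1. Look for pattern: REQUEST → RESPONSE
2. Greedily scan the log in chronological order, matching each sequence element in turn (ignoring service)
3. Each time the full pattern completes, increment the count and restart matching from the next event
4. Complete non-overlapping sequences found: 4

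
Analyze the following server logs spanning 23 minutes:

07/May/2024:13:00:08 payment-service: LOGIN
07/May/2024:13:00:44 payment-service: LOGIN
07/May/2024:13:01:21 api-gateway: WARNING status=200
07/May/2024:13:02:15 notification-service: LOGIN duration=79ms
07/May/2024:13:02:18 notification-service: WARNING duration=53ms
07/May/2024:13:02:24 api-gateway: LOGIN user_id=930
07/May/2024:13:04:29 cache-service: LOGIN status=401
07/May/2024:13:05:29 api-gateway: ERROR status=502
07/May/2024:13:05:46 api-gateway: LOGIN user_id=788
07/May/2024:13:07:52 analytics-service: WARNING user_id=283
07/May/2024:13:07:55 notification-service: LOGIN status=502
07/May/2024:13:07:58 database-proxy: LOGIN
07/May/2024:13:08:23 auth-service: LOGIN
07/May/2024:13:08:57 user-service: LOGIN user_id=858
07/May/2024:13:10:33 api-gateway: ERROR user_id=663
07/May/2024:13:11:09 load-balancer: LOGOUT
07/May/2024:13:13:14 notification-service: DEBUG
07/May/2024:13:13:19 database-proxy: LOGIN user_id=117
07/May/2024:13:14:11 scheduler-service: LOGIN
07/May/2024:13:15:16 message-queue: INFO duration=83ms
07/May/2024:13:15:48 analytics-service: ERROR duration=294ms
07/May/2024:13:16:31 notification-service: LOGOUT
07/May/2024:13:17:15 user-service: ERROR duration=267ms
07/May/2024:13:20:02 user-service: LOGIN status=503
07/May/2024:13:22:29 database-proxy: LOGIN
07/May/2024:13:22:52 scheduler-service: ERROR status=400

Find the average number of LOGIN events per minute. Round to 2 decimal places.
0.61

To calculate the rate:

1. Count total LOGIN events: 14
2. Total time period: 23 minutes
3. Rate = 14 / 23 = 0.61 events per minute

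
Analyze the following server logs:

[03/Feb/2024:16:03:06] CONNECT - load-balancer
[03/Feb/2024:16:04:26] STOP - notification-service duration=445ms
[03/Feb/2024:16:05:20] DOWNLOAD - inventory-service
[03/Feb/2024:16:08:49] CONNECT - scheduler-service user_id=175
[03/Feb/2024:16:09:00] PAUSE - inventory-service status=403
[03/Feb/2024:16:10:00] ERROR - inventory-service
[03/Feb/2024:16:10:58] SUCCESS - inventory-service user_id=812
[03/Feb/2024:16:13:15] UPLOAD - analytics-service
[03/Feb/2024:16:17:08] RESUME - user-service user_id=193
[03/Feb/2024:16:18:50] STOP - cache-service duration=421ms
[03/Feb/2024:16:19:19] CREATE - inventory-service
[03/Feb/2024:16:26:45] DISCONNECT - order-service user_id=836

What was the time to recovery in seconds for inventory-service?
58

To calculate recovery time:

1. Find ERROR event for inventory-service: 03/Feb/2024:16:10:00
2. Find next SUCCESS event for inventory-service: 03/Feb/2024:16:10:58
3. Recovery time: 03/Feb/2024:16:10:58 - 03/Feb/2024:16:10:00 = 58 seconds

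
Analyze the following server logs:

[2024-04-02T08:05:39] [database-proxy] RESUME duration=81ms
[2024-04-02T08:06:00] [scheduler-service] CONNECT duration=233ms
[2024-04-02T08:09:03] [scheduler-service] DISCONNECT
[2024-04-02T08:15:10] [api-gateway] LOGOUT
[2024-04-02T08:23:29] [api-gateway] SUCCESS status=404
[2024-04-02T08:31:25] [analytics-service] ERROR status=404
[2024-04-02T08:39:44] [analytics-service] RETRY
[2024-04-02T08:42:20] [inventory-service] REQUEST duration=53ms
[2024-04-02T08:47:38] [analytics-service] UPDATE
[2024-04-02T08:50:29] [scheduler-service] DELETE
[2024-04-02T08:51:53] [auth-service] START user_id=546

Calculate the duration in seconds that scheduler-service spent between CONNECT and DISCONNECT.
183

To calculate state duration:

1. Find CONNECT event for scheduler-service: 2024-04-02T08:06:00
2. Find DISCONNECT event for scheduler-service: 2024-04-02T08:09:03
3. Calculate duration: 2024-04-02T08:09:03 - 2024-04-02T08:06:00 = 183 seconds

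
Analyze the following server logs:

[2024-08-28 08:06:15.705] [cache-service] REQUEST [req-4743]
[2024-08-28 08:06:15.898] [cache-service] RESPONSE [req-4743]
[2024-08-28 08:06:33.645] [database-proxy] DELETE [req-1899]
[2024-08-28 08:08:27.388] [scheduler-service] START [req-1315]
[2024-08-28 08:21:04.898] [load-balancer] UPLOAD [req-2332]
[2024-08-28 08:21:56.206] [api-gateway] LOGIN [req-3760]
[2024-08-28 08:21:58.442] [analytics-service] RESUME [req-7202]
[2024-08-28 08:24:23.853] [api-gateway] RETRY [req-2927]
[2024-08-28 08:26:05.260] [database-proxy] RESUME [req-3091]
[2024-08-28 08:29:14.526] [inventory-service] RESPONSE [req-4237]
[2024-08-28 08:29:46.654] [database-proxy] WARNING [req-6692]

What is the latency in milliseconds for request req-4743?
193

To calculate latency:

1. Find REQUEST with id req-4743: 2024-08-28 08:06:15.705
2. Find RESPONSE with id req-4743: 2024-08-28 08:06:15.898
3. Latency: 2024-08-28 08:06:15.898 - 2024-08-28 08:06:15.705 = 193ms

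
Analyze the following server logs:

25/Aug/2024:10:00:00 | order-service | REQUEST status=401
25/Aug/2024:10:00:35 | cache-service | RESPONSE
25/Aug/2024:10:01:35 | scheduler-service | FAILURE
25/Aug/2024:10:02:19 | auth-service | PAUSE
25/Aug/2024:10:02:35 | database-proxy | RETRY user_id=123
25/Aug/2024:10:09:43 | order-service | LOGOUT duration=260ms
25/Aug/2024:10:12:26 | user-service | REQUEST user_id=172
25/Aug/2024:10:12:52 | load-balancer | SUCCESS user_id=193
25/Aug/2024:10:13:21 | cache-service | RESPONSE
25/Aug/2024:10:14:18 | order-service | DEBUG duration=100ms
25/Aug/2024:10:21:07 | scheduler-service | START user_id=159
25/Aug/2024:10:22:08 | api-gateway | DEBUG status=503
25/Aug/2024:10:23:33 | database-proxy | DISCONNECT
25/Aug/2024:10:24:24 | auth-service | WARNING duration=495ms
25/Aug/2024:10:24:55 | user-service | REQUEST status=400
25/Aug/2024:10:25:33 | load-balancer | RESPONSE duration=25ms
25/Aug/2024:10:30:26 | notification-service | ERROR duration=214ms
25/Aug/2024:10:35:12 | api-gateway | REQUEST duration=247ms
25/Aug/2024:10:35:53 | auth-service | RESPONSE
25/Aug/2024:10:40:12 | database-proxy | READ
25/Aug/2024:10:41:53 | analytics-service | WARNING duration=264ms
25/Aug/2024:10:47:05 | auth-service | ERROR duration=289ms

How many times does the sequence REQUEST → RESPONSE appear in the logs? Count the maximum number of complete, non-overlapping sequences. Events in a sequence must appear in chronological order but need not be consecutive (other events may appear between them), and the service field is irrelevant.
4

To count sequences:

1. Look for pattern: REQUEST → RESPONSE
2. Greedily scan the log in chronological order, matching each sequence element in turn (ignoring service)
3. Each time the full pattern completes, increment the count and restart matching from the next event
4. Complete non-overlapping sequences found: 4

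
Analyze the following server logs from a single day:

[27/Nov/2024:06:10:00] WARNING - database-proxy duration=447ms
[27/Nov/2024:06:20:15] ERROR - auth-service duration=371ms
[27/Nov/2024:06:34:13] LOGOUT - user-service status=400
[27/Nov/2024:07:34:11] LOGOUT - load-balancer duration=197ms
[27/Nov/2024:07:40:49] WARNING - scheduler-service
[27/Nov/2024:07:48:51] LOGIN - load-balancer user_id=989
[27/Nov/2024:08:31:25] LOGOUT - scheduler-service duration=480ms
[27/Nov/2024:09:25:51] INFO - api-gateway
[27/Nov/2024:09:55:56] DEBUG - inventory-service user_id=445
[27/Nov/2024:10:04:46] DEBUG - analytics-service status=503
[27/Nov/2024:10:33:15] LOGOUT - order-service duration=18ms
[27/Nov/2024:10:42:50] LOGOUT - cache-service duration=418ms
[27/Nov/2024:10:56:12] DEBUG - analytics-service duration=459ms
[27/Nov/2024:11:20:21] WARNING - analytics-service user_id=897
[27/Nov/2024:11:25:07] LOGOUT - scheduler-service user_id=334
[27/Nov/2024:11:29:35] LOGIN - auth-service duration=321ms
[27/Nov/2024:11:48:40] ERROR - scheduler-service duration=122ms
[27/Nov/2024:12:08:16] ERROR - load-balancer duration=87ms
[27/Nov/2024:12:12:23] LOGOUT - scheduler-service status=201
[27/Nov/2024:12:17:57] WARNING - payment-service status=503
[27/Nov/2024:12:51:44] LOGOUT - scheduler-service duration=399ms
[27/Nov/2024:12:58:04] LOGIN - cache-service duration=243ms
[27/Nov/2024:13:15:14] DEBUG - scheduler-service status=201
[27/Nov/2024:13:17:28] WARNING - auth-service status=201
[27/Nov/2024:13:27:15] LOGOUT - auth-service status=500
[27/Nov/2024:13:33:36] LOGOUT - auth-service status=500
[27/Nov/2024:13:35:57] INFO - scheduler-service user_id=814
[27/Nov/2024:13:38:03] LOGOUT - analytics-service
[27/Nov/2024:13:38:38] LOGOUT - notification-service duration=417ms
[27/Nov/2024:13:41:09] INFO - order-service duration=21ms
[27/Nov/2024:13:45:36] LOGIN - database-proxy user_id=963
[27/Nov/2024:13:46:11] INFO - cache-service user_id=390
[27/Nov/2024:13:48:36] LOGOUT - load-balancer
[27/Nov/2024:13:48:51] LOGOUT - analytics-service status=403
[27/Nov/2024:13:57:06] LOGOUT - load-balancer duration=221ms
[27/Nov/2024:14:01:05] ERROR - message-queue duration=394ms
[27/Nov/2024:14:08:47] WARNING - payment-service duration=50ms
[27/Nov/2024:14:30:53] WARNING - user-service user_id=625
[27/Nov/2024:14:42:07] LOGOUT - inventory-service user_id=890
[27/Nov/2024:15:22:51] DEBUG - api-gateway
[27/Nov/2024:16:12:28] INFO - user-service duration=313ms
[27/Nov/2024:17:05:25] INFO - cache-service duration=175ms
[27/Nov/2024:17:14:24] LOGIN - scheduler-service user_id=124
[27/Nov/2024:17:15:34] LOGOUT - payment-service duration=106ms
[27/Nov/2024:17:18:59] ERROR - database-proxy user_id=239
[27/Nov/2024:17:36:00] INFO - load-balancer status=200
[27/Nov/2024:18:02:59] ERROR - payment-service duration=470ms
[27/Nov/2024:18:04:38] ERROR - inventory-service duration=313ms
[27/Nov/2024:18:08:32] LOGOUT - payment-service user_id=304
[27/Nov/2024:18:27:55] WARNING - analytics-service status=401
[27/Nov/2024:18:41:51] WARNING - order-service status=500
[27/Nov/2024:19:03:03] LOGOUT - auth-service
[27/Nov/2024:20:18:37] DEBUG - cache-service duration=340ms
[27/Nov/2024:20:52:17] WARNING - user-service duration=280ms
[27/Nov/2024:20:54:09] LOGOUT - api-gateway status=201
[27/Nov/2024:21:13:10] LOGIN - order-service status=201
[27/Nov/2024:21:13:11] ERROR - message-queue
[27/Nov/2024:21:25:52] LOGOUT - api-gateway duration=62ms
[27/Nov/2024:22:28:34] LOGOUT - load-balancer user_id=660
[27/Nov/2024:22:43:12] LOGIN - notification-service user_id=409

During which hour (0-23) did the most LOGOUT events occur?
13

To find the peak hour:

1. Group all LOGOUT events by hour
2. Count events in each hour
3. Find hour with maximum count
4. Peak hour: 13 (with 7 events)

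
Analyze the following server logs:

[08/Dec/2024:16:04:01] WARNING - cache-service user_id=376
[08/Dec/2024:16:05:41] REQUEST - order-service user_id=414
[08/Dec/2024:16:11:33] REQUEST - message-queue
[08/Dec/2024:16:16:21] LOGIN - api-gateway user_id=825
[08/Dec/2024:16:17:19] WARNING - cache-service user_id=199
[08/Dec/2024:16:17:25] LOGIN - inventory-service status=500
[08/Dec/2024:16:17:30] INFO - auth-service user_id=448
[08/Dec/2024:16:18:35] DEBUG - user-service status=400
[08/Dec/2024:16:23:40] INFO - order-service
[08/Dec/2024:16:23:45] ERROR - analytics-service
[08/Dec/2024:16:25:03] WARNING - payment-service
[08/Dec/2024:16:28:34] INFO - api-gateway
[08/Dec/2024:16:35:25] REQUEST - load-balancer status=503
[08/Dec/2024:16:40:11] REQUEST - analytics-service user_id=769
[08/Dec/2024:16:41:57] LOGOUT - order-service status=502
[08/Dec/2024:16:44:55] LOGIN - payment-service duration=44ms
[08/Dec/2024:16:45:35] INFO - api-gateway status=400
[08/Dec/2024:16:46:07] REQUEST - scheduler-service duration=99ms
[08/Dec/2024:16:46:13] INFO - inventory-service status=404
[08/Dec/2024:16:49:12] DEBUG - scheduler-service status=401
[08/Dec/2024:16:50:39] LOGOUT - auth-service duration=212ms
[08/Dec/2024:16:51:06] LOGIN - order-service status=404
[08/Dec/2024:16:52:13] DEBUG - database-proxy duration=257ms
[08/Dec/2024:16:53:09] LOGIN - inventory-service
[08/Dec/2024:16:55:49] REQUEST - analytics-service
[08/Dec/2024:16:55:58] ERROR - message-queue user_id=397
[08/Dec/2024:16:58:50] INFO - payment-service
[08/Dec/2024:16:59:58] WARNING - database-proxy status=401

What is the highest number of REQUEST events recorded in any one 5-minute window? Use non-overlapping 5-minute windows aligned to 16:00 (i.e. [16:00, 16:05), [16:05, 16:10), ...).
1

To find the burst window:

1. Divide the log period into non-overlapping 5-minute windows starting at 16:00
2. Count REQUEST events in each window
3. Find the window with maximum count
4. Maximum events in a window: 1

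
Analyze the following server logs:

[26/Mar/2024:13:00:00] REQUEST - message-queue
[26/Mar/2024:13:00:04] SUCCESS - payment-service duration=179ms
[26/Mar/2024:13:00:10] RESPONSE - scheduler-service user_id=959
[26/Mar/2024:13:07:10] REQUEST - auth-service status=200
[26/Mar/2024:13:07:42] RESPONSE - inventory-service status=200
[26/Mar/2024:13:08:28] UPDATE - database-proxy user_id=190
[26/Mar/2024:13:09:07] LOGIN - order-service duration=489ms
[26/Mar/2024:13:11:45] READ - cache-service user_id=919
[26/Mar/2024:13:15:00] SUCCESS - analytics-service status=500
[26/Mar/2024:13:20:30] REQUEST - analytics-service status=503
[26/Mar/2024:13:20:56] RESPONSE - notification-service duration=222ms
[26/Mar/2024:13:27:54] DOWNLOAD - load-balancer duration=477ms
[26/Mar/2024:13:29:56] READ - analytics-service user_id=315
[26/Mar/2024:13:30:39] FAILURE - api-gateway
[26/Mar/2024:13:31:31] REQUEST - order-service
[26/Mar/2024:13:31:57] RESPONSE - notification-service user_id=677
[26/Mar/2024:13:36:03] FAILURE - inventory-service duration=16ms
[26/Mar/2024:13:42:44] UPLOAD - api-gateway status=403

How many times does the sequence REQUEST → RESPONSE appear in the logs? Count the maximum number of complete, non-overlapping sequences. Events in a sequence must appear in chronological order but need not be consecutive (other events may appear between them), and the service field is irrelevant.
4

To count sequences:

1. Look for pattern: REQUEST → RESPONSE
2. Greedily scan the log in chronological order, matching each sequence element in turn (ignoring service)
3. Each time the full pattern completes, increment the count and restart matching from the next event
4. Complete non-overlapping sequences found: 4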